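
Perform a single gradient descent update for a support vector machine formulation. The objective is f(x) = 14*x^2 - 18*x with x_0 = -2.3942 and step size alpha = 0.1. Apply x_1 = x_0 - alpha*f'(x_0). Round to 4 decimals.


We compute the gradient at x_0 and apply the update.
f'(x) = 28*x - 18
f'(-2.3942) = 28*-2.3942 - 18 = -85.0376
x_1 = -2.3942 - 0.1*-85.0376 = 6.1096


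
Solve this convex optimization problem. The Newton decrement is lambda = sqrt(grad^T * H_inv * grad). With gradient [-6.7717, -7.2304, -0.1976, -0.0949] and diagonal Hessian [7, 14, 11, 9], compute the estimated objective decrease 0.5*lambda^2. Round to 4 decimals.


Step 1: H is diagonal, so H^(-1) * g = [-0.9674, -0.5165, -0.018, -0.0105].
Step 2: g^T H^(-1) g = sum_i g_i^2 / H_ii
  = (-6.7717)^2/7 + (-7.2304)^2/14 + (-0.1976)^2/11 + (-0.0949)^2/9
  = 6.5508 + 3.7342 + 0.0035 + 0.001 = 10.2896
Step 3: Objective decrease = 0.5 * g^T H^(-1) g = 5.1448


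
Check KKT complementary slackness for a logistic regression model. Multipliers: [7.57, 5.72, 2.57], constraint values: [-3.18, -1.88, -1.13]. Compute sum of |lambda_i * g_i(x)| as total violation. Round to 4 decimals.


KKT complementary slackness check:
lambda_1 * g_1 = 7.57 * -3.18 = -24.0726
lambda_2 * g_2 = 5.72 * -1.88 = -10.7536
lambda_3 * g_3 = 2.57 * -1.13 = -2.9041
Total violation = 24.0726 + 10.7536 + 2.9041 = 37.7303


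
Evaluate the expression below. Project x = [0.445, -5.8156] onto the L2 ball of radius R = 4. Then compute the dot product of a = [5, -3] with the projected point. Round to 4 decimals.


Step 1: Compute ||x|| (intermediates to 6 decimals).
||x|| = sqrt(0.445^2 + (-5.8156)^2) = 5.8326
Step 2: Project.
Since ||x|| > R, scale = R/||x|| = 4/5.8326 = 0.685801, proj(x) = scale * x
proj(x) = [0.305181, -3.988344]
Step 3: Dot product.
a^T * proj(x) = 5*0.305181 - 3*(-3.988344) = 13.4909


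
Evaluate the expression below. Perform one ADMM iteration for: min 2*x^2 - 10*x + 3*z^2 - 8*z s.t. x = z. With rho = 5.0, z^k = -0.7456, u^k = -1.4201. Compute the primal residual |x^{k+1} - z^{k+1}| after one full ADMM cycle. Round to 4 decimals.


ADMM iteration with rho = 5.0, z^k = -0.7456, u^k = -1.4201
Step 1: x-update.
Minimize 2*x^2 - 10*x + (5.0/2)*(x + 0.7456 - 1.4201)^2
FOC: (2*2 + 5.0)*x = 10 + 5.0*(-0.7456 + 1.4201)
x^{k+1} = 1.4858
Step 2: z-update.
Minimize 3*z^2 - 8*z + (5.0/2)*(1.4858 - z - 1.4201)^2
FOC: (2*3 + 5.0)*z = 8 + 5.0*(1.4858 - 1.4201)
z^{k+1} = 0.7572
Step 3: u-update.
u^{k+1} = -1.4201 + 1.4858 - 0.7572 = -0.6914
Step 4: Primal residual = |1.4858 - 0.7572| = 0.7287


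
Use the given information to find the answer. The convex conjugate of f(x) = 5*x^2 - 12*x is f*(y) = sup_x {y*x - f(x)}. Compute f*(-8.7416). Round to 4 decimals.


f*(y) = sup_x {y*x - a*x^2 - b*x} = sup_x {(y-b)*x - a*x^2}
FOC: (y - b) - 2a*x = 0 => x* = (y - b)/(2a)
x* = (-8.7416 + 12)/(2*5) = 0.3258
f*(-8.7416) = (y-b)^2/(4a) = (-8.7416 + 12)^2/(4*5)
= 10.6172/20 = 0.5309


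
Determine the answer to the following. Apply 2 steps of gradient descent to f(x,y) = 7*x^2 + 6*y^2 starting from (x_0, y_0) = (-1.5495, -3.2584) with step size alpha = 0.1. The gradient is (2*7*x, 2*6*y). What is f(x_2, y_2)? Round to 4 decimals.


Gradient descent on f(x,y) = 7*x^2 + 6*y^2.
Starting point: (-1.5495, -3.2584), alpha = 0.1
Step 1: grad_x = 2*7*-1.5495 = -21.693, grad_y = 2*6*-3.2584 = -39.1008
  x_1 = -1.5495 - 0.1*-21.693 = 0.6198
  y_1 = -3.2584 - 0.1*-39.1008 = 0.6517
Step 2: grad_x = 2*7*0.6198 = 8.6772, grad_y = 2*6*0.6517 = 7.8202
  x_2 = 0.6198 - 0.1*8.6772 = -0.2479
  y_2 = 0.6517 - 0.1*7.8202 = -0.1303
f(-0.2479, -0.1303) = 7*(-0.2479)^2 + 6*(-0.1303)^2 = 0.5322


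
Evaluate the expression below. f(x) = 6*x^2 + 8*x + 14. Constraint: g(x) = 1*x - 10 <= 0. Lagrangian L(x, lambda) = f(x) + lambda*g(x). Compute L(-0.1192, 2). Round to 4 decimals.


Step 1: Evaluate f(x).
f(-0.1192) = 6*(-0.1192)^2 + 8*(-0.1192) + 14 = 13.1317
Step 2: Evaluate g(x).
g(-0.1192) = 1*-0.1192 - 10 = -10.1192
Step 3: Compute Lagrangian.
L = 13.1317 + 2*-10.1192 = -7.1067


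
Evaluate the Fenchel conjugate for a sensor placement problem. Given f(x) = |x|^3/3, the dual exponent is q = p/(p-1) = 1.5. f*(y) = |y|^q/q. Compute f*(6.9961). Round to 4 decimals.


The conjugate exponent q satisfies 1/p + 1/q = 1.
p = 3, so q = 3/(3 - 1) = 1.5
|y|^q = 6.9961^1.5 = 18.5048
f*(6.9961) = 18.5048 / 1.5 = 12.3365


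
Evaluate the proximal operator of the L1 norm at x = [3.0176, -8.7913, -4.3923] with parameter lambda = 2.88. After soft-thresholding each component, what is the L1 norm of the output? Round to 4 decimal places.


Soft-thresholding with lambda = 2.88:
prox(3.0176) = sign(3.0176)*max(|3.0176| - 2.88, 0) = 0.1376
prox(-8.7913) = sign(-8.7913)*max(|-8.7913| - 2.88, 0) = -5.9113
prox(-4.3923) = sign(-4.3923)*max(|-4.3923| - 2.88, 0) = -1.5123
prox(x) = [0.1376, -5.9113, -1.5123]
||prox(x)||_1 = 0.1376 + 5.9113 + 1.5123 = 7.5612


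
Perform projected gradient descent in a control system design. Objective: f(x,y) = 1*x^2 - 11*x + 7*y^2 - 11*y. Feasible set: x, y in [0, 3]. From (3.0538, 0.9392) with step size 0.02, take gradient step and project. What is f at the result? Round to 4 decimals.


Step 1: Compute gradient at (3.0538, 0.9392).
grad_x = 2*1*3.0538 - 11 = -4.8924
grad_y = 2*7*0.9392 - 11 = 2.1488
Step 2: Gradient step.
x_raw = 3.0538 - 0.02*-4.8924 = 3.1516
y_raw = 0.9392 - 0.02*2.1488 = 0.8962
Step 3: Project onto [0, 3].
x_proj = clip(3.1516) = 3.0
y_proj = clip(0.8962) = 0.8962
Step 4: Evaluate f.
f(3.0, 0.8962) = -28.2359


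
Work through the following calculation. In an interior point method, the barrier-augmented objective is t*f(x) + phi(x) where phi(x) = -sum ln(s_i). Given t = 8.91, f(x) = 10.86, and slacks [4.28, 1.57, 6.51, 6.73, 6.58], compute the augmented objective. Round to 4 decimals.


Step 1: Compute log-barrier.
ln values: [1.454, 0.4511, 1.8733, 1.9066, 1.884]
phi = -(1.454 + 0.4511 + 1.8733 + 1.9066 + 1.884) = -7.569
Step 2: Compute augmented objective.
t*f(x) = 8.91*10.86 = 96.7626
Total = 96.7626 - 7.569 = 89.1936


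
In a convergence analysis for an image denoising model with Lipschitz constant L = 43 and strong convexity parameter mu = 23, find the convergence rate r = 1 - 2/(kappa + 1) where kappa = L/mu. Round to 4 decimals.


Step 1: Compute the condition number.
kappa = L/mu = 43/23 = 1.8696
Step 2: Compute the convergence rate.
r = 1 - 2/(kappa + 1) = 1 - 2*mu/(L + mu) = (L - mu)/(L + mu) = 20/66 = 0.303


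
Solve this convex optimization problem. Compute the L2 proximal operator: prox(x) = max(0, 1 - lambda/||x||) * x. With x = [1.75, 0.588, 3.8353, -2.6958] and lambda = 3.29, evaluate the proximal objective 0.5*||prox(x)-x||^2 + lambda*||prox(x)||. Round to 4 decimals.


Step 1: Compute ||x||.
||x|| = 5.0384
Step 2: Compute scaling factor.
scale = max(0, 1 - 3.29/5.0384) = 0.347
Step 3: prox(x) = [0.6073, 0.204, 1.3309, -0.9355]
||prox(x)|| = 1.7484
Step 4: Proximal objective.
0.5*||prox-x||^2 = 5.4121
lambda*||prox|| = 5.7522
Total = 11.1642


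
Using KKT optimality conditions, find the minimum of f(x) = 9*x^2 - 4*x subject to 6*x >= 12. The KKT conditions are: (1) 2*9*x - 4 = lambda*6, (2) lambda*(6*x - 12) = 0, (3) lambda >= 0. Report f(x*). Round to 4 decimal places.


Step 1: Try lambda = 0 (constraint inactive).
x_unc = 4/(2*9) = 0.2222
Check: 6*0.2222 = 1.3332 < 12 -- violated!
Step 2: Constraint must be active: 6*x = 12
x* = 12/6 = 2.0
lambda = (2*9*2.0 - 4)/6 = 5.3333
Step 3: Compute optimal value.
f(x*) = 9*2.0^2 - 4*2.0 = 28.0


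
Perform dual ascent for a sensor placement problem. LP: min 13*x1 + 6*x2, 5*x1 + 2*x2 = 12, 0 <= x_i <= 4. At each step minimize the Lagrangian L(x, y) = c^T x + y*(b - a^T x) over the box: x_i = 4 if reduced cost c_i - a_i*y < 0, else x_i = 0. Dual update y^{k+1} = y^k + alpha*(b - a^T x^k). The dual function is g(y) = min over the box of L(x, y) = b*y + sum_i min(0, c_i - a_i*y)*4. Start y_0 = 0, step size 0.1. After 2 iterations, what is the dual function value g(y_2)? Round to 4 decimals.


Dual ascent for LP: min 13*x1 + 6*x2, 5*x1 + 2*x2 = 12, 0 <= x_i <= 4
Step 1: y^k = 0.0, reduced costs: (13.0, 6.0)
  x^k = (0.0, 0.0), subgradient = b - a^T x = 12.0
  y^{k+1} = 0.0 + 0.1*12.0 = 1.2
Step 2: y^k = 1.2, reduced costs: (7.0, 3.6)
  x^k = (0.0, 0.0), subgradient = b - a^T x = 12.0
  y^{k+1} = 1.2 + 0.1*12.0 = 2.4
Dual objective at y_2 = 2.4: reduced costs (1.0, 1.2), box minimizer x = (0.0, 0.0)
g(y_2) = b*y + (c1 - a1*y)*x1 + (c2 - a2*y)*x2 = 12*2.4 + 1.0*0.0 + 1.2*0.0 = 28.8 + 0.0 + 0.0 = 28.8


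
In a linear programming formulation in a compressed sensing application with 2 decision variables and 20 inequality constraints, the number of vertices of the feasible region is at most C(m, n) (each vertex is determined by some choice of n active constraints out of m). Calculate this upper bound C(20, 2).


Each vertex corresponds to some choice of n active constraints out of m, so the number of vertices is at most C(m, n) = m! / (n!(m-n)!).
m = 20, n = 2
Numerator: 20 * 19
Denominator: 2! = 2
C(20, 2) = 190


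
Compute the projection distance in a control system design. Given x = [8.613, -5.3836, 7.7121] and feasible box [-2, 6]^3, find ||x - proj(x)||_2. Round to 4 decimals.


Project each component onto [-2, 6].
clip(8.613) = 6.0, clip(-5.3836) = -2.0, clip(7.7121) = 6.0
Projection = [6.0, -2.0, 6.0]
Squared diffs: [6.8278, 11.4487, 2.9313]
Distance = sqrt(21.2078) = 4.6052


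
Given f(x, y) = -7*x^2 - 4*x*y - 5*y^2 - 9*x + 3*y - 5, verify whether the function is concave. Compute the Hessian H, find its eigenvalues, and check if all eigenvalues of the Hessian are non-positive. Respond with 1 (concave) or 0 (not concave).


The Hessian of f(x,y) = -7*x^2 - 4*x*y - 5*y^2 - 9*x + 3*y - 5 is:
H = [[-14, -4], [-4, -10]]
Trace = -14 - 10 = -24
Determinant = -14*-10 - (-4)^2 = 124
Discriminant = (-24)^2 - 4*124 = 80.0
Eigenvalues: lambda_1 = -16.4721, lambda_2 = -7.5279
The function is concave.

1


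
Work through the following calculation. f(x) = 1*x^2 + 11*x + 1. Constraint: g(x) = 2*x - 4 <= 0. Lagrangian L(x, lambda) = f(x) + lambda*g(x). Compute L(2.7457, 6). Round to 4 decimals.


Step 1: Evaluate f(x).
f(2.7457) = 1*2.7457^2 + 11*2.7457 + 1 = 38.7416
Step 2: Evaluate g(x).
g(2.7457) = 2*2.7457 - 4 = 1.4914
Step 3: Compute Lagrangian.
L = 38.7416 + 6*1.4914 = 47.69


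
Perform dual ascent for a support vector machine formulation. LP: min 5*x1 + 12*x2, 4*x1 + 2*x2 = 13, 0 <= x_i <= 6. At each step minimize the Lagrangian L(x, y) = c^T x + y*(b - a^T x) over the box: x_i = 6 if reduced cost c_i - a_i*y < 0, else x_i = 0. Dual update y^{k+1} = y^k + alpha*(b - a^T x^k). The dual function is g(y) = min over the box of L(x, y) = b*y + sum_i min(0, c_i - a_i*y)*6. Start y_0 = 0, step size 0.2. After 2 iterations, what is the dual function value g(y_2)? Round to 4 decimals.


Dual ascent for LP: min 5*x1 + 12*x2, 4*x1 + 2*x2 = 13, 0 <= x_i <= 6
Step 1: y^k = 0.0, reduced costs: (5.0, 12.0)
  x^k = (0.0, 0.0), subgradient = b - a^T x = 13.0
  y^{k+1} = 0.0 + 0.2*13.0 = 2.6
Step 2: y^k = 2.6, reduced costs: (-5.4, 6.8)
  x^k = (6.0, 0.0), subgradient = b - a^T x = -11.0
  y^{k+1} = 2.6 + 0.2*-11.0 = 0.4
Dual objective at y_2 = 0.4: reduced costs (3.4, 11.2), box minimizer x = (0.0, 0.0)
g(y_2) = b*y + (c1 - a1*y)*x1 + (c2 - a2*y)*x2 = 13*0.4 + 3.4*0.0 + 11.2*0.0 = 5.2 + 0.0 + 0.0 = 5.2


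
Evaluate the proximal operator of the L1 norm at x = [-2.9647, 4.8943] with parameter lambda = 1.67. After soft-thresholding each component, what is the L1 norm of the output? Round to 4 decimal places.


Soft-thresholding with lambda = 1.67:
prox(-2.9647) = sign(-2.9647)*max(|-2.9647| - 1.67, 0) = -1.2947
prox(4.8943) = sign(4.8943)*max(|4.8943| - 1.67, 0) = 3.2243
prox(x) = [-1.2947, 3.2243]
||prox(x)||_1 = 1.2947 + 3.2243 = 4.519


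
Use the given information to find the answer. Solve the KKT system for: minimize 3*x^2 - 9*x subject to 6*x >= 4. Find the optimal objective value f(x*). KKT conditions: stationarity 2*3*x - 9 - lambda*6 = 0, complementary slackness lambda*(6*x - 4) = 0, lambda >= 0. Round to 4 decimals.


Step 1: Try lambda = 0 (constraint inactive).
Stationarity: 2*3*x - 9 = 0
x* = 9/(2*3) = 1.5
Check constraint: 6*1.5 = 9.0 >= 4 -- satisfied.
Step 2: Compute optimal value.
f(x*) = 3*1.5^2 - 9*1.5 = -6.75


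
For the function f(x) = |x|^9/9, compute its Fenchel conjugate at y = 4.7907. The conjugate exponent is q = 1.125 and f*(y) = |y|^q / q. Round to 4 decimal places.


The conjugate exponent q satisfies 1/p + 1/q = 1.
p = 9, so q = 9/(9 - 1) = 1.125
|y|^q = 4.7907^1.125 = 5.8271
f*(4.7907) = 5.8271 / 1.125 = 5.1796


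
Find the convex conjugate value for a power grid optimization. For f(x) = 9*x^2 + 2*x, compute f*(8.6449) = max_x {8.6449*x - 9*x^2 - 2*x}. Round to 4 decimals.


f*(y) = sup_x {y*x - a*x^2 - b*x} = sup_x {(y-b)*x - a*x^2}
FOC: (y - b) - 2a*x = 0 => x* = (y - b)/(2a)
x* = (8.6449 - 2)/(2*9) = 0.3692
f*(8.6449) = (y-b)^2/(4a) = (8.6449 - 2)^2/(4*9)
= 44.1547/36 = 1.2265


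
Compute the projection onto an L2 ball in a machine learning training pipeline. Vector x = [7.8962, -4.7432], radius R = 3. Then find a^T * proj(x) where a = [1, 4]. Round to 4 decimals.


Step 1: Compute ||x|| (intermediates to 6 decimals).
||x|| = sqrt(7.8962^2 + (-4.7432)^2) = 9.211293
Step 2: Project.
Since ||x|| > R, scale = R/||x|| = 3/9.211293 = 0.325687, proj(x) = scale * x
proj(x) = [2.57169, -1.544799]
Step 3: Dot product.
a^T * proj(x) = 1*2.57169 + 4*(-1.544799) = -3.6075


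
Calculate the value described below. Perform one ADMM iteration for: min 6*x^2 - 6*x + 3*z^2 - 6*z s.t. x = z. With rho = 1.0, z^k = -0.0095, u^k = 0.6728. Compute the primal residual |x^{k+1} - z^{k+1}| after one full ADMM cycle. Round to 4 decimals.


ADMM iteration with rho = 1.0, z^k = -0.0095, u^k = 0.6728
Step 1: x-update.
Minimize 6*x^2 - 6*x + (1.0/2)*(x + 0.0095 + 0.6728)^2
FOC: (2*6 + 1.0)*x = 6 + 1.0*(-0.0095 - 0.6728)
x^{k+1} = 0.4091
Step 2: z-update.
Minimize 3*z^2 - 6*z + (1.0/2)*(0.4091 - z + 0.6728)^2
FOC: (2*3 + 1.0)*z = 6 + 1.0*(0.4091 + 0.6728)
z^{k+1} = 1.0117
Step 3: u-update.
u^{k+1} = 0.6728 + 0.4091 - 1.0117 = 0.0702
Step 4: Primal residual = |0.4091 - 1.0117| = 0.6026


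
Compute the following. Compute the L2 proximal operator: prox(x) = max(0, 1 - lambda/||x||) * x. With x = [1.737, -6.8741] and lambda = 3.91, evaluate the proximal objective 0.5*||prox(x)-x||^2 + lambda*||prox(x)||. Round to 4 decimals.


Step 1: Compute ||x||.
||x|| = 7.0902
Step 2: Compute scaling factor.
scale = max(0, 1 - 3.91/7.0902) = 0.4485
Step 3: prox(x) = [0.7791, -3.0833]
||prox(x)|| = 3.1802
Step 4: Proximal objective.
0.5*||prox-x||^2 = 7.6441
lambda*||prox|| = 12.4346
Total = 20.0785


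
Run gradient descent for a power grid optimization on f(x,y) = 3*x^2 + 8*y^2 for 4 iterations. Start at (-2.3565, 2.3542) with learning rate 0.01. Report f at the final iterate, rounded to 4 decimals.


Gradient descent on f(x,y) = 3*x^2 + 8*y^2.
Starting point: (-2.3565, 2.3542), alpha = 0.01
Step 1: grad_x = 2*3*-2.3565 = -14.139, grad_y = 2*8*2.3542 = 37.6672
  x_1 = -2.3565 - 0.01*-14.139 = -2.2151
  y_1 = 2.3542 - 0.01*37.6672 = 1.9775
Step 2: grad_x = 2*3*-2.2151 = -13.2907, grad_y = 2*8*1.9775 = 31.6404
  x_2 = -2.2151 - 0.01*-13.2907 = -2.0822
  y_2 = 1.9775 - 0.01*31.6404 = 1.6611
Step 3: grad_x = 2*3*-2.0822 = -12.4932, grad_y = 2*8*1.6611 = 26.578
  x_3 = -2.0822 - 0.01*-12.4932 = -1.9573
  y_3 = 1.6611 - 0.01*26.578 = 1.3953
Step 4: grad_x = 2*3*-1.9573 = -11.7436, grad_y = 2*8*1.3953 = 22.3255
  x_4 = -1.9573 - 0.01*-11.7436 = -1.8398
  y_4 = 1.3953 - 0.01*22.3255 = 1.1721
f(-1.8398, 1.1721) = 3*(-1.8398)^2 + 8*1.1721^2 = 21.1453


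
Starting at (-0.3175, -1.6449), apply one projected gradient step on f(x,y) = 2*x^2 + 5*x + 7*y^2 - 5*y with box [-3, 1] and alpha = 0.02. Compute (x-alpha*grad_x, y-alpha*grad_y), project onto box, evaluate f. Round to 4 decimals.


Step 1: Compute gradient at (-0.3175, -1.6449).
grad_x = 2*2*-0.3175 + 5 = 3.73
grad_y = 2*7*-1.6449 - 5 = -28.0286
Step 2: Gradient step.
x_raw = -0.3175 - 0.02*3.73 = -0.3921
y_raw = -1.6449 - 0.02*-28.0286 = -1.0843
Step 3: Project onto [-3, 1].
x_proj = clip(-0.3921) = -0.3921
y_proj = clip(-1.0843) = -1.0843
Step 4: Evaluate f.
f(-0.3921, -1.0843) = 11.999


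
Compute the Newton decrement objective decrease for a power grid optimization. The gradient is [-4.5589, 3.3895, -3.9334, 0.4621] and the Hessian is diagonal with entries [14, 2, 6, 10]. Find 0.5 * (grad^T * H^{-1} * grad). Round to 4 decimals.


Step 1: H is diagonal, so H^(-1) * g = [-0.3256, 1.6948, -0.6556, 0.0462].
Step 2: g^T H^(-1) g = sum_i g_i^2 / H_ii
  = (-4.5589)^2/14 + (3.3895)^2/2 + (-3.9334)^2/6 + (0.4621)^2/10
  = 1.4845 + 5.7444 + 2.5786 + 0.0214 = 9.8289
Step 3: Objective decrease = 0.5 * g^T H^(-1) g = 4.9144


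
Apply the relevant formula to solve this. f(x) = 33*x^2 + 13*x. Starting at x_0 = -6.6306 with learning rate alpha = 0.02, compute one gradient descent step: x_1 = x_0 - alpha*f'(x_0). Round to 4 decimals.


We compute the gradient at x_0 and apply the update.
f'(x) = 66*x + 13
f'(-6.6306) = 66*-6.6306 + 13 = -424.6196
x_1 = -6.6306 - 0.02*-424.6196 = 1.8618


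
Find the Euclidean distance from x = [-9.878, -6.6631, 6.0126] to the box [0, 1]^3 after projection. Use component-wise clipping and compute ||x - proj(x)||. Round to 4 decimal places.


Project each component onto [0, 1].
clip(-9.878) = 0.0, clip(-6.6631) = 0.0, clip(6.0126) = 1.0
Projection = [0.0, 0.0, 1.0]
Squared diffs: [97.5749, 44.3969, 25.1262]
Distance = sqrt(167.098) = 12.9266


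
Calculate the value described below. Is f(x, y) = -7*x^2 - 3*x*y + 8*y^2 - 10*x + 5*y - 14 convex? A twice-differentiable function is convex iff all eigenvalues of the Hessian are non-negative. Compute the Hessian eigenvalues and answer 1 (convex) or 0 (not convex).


The Hessian of f(x,y) = -7*x^2 - 3*x*y + 8*y^2 - 10*x + 5*y - 14 is:
H = [[-14, -3], [-3, 16]]
Trace = -14 + 16 = 2
Determinant = -14*16 - (-3)^2 = -233
Discriminant = (2)^2 - 4*-233 = 936.0
Eigenvalues: lambda_1 = -14.2971, lambda_2 = 16.2971
The function is not convex.

0


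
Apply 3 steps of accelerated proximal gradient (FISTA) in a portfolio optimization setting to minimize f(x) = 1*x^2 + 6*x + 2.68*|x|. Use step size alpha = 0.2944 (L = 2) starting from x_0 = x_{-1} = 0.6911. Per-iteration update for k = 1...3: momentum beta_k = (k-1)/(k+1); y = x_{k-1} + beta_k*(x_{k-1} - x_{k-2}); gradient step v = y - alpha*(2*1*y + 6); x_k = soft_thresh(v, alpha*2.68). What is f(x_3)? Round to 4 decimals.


FISTA on f(x) = 1*x^2 + 6*x + 2.68*|x|
L = 2, alpha = 0.2944
Iteration 1: beta = 0.0, y = 0.6911 + 0.0*(0.6911 - 0.6911) = 0.6911
  grad(y) = 7.3822, v = y - alpha*grad = -1.4822
  prox(v) = soft_thresh(-1.4822, 0.789) = -0.6932
Iteration 2: beta = 0.3333, y = -0.6932 + 0.3333*(-0.6932 - 0.6911) = -1.1547
  grad(y) = 3.6907, v = y - alpha*grad = -2.2412
  prox(v) = soft_thresh(-2.2412, 0.789) = -1.4522
Iteration 3: beta = 0.5, y = -1.4522 + 0.5*(-1.4522 + 0.6932) = -1.8317
  grad(y) = 2.3366, v = y - alpha*grad = -2.5196
  prox(v) = soft_thresh(-2.5196, 0.789) = -1.7306
f(x_3) = 1*(-1.7306)^2 + 6*(-1.7306) + 2.68*|-1.7306| = -2.7506


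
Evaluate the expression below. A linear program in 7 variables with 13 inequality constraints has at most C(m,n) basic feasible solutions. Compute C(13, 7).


Each vertex corresponds to some choice of n active constraints out of m, so the number of vertices is at most C(m, n) = m! / (n!(m-n)!).
m = 13, n = 7
Numerator: 13 * 12 * 11 * 10 * 9 * 8 * 7
Denominator: 7! = 5040
C(13, 7) = 1716


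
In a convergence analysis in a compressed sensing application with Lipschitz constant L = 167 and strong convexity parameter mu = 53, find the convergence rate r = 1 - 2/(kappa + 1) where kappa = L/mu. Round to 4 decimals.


Step 1: Compute the condition number.
kappa = L/mu = 167/53 = 3.1509
Step 2: Compute the convergence rate.
r = 1 - 2/(kappa + 1) = 1 - 2*mu/(L + mu) = (L - mu)/(L + mu) = 114/220 = 0.5182


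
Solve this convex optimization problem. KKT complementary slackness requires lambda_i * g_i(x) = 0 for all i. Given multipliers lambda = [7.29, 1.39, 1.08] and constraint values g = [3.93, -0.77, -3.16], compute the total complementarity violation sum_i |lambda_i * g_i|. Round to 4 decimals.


KKT complementary slackness check:
lambda_1 * g_1 = 7.29 * 3.93 = 28.6497
lambda_2 * g_2 = 1.39 * -0.77 = -1.0703
lambda_3 * g_3 = 1.08 * -3.16 = -3.4128
Total violation = 28.6497 + 1.0703 + 3.4128 = 33.1328


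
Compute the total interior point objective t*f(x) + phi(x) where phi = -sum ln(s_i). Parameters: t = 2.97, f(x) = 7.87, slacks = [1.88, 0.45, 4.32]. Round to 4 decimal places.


Step 1: Compute log-barrier.
ln values: [0.6313, -0.7985, 1.4633]
phi = -(0.6313 - 0.7985 + 1.4633) = -1.296
Step 2: Compute augmented objective.
t*f(x) = 2.97*7.87 = 23.3739
Total = 23.3739 - 1.296 = 22.0779


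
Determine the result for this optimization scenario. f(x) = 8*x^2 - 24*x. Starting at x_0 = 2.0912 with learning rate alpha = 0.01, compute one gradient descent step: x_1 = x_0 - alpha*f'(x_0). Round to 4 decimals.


We compute the gradient at x_0 and apply the update.
f'(x) = 16*x - 24
f'(2.0912) = 16*2.0912 - 24 = 9.4592
x_1 = 2.0912 - 0.01*9.4592 = 1.9966


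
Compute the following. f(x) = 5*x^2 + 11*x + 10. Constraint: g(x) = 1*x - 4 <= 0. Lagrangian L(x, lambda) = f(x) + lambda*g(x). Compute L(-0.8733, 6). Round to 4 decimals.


Step 1: Evaluate f(x).
f(-0.8733) = 5*(-0.8733)^2 + 11*(-0.8733) + 10 = 4.207
Step 2: Evaluate g(x).
g(-0.8733) = 1*-0.8733 - 4 = -4.8733
Step 3: Compute Lagrangian.
L = 4.207 + 6*-4.8733 = -25.0328


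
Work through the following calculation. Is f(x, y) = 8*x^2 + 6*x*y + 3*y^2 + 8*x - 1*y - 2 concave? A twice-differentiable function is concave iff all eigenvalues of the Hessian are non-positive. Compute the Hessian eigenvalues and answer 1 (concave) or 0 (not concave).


The Hessian of f(x,y) = 8*x^2 + 6*x*y + 3*y^2 + 8*x - 1*y - 2 is:
H = [[16, 6], [6, 6]]
Trace = 16 + 6 = 22
Determinant = 16*6 - (6)^2 = 60
Discriminant = (22)^2 - 4*60 = 244.0
Eigenvalues: lambda_1 = 3.1898, lambda_2 = 18.8102
The function is not concave.

0


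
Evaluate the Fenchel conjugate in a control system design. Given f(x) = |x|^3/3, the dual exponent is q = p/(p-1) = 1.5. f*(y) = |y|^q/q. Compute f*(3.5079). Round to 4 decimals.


The conjugate exponent q satisfies 1/p + 1/q = 1.
p = 3, so q = 3/(3 - 1) = 1.5
|y|^q = 3.5079^1.5 = 6.5701
f*(3.5079) = 6.5701 / 1.5 = 4.3801


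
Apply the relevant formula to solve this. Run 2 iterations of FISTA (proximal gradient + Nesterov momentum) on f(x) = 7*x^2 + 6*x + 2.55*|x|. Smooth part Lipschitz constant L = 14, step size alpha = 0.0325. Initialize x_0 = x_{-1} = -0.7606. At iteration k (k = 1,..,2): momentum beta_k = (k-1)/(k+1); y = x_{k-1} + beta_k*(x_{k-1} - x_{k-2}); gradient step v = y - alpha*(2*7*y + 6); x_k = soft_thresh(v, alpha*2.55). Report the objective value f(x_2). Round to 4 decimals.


FISTA on f(x) = 7*x^2 + 6*x + 2.55*|x|
L = 14, alpha = 0.0325
Iteration 1: beta = 0.0, y = -0.7606 + 0.0*(-0.7606 + 0.7606) = -0.7606
  grad(y) = -4.6484, v = y - alpha*grad = -0.6095
  prox(v) = soft_thresh(-0.6095, 0.0829) = -0.5267
Iteration 2: beta = 0.3333, y = -0.5267 + 0.3333*(-0.5267 + 0.7606) = -0.4487
  grad(y) = -0.2814, v = y - alpha*grad = -0.4395
  prox(v) = soft_thresh(-0.4395, 0.0829) = -0.3566
f(x_2) = 7*(-0.3566)^2 + 6*(-0.3566) + 2.55*|-0.3566| = -0.34


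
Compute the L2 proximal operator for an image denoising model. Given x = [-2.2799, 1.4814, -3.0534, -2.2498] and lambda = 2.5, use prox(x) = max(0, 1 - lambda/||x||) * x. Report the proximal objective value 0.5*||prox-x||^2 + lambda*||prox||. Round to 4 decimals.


Step 1: Compute ||x||.
||x|| = 4.6666
Step 2: Compute scaling factor.
scale = max(0, 1 - 2.5/4.6666) = 0.4643
Step 3: prox(x) = [-1.0585, 0.6878, -1.4176, -1.0445]
||prox(x)|| = 2.1666
Step 4: Proximal objective.
0.5*||prox-x||^2 = 3.125
lambda*||prox|| = 5.4165
Total = 8.5415


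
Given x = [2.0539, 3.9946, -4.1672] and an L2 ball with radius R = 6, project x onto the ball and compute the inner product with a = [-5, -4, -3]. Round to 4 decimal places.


Step 1: Compute ||x|| (intermediates to 6 decimals).
||x|| = sqrt(2.0539^2 + 3.9946^2 + (-4.1672)^2) = 6.127062
Step 2: Project.
Since ||x|| > R, scale = R/||x|| = 6/6.127062 = 0.979262, proj(x) = scale * x
proj(x) = [2.011306, 3.91176, -4.080781]
Step 3: Dot product.
a^T * proj(x) = -5*2.011306 - 4*3.91176 - 3*(-4.080781) = -13.4612


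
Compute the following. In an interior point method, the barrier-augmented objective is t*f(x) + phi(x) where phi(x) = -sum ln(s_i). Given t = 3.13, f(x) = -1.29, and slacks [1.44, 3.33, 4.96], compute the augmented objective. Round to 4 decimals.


Step 1: Compute log-barrier.
ln values: [0.3646, 1.203, 1.6014]
phi = -(0.3646 + 1.203 + 1.6014) = -3.169
Step 2: Compute augmented objective.
t*f(x) = 3.13*-1.29 = -4.0377
Total = -4.0377 - 3.169 = -7.2067


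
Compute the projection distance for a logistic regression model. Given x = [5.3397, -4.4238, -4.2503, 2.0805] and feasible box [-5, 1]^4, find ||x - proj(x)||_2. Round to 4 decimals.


Project each component onto [-5, 1].
clip(5.3397) = 1.0, clip(-4.4238) = -4.4238, clip(-4.2503) = -4.2503, clip(2.0805) = 1.0
Projection = [1.0, -4.4238, -4.2503, 1.0]
Squared diffs: [18.833, 0.0, 0.0, 1.1675]
Distance = sqrt(20.0005) = 4.4722


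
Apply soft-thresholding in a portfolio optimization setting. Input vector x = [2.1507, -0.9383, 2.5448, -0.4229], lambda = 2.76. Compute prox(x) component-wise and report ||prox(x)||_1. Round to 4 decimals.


Soft-thresholding with lambda = 2.76:
prox(2.1507) = sign(2.1507)*max(|2.1507| - 2.76, 0) = 0.0
prox(-0.9383) = sign(-0.9383)*max(|-0.9383| - 2.76, 0) = 0.0
prox(2.5448) = sign(2.5448)*max(|2.5448| - 2.76, 0) = 0.0
prox(-0.4229) = sign(-0.4229)*max(|-0.4229| - 2.76, 0) = 0.0
prox(x) = [0.0, 0.0, 0.0, 0.0]
||prox(x)||_1 = 0.0 + 0.0 + 0.0 + 0.0 = 0.0


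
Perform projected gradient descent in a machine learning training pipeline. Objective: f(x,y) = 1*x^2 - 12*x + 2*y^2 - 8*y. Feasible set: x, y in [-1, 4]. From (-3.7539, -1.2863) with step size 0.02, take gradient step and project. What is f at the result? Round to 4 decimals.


Step 1: Compute gradient at (-3.7539, -1.2863).
grad_x = 2*1*-3.7539 - 12 = -19.5078
grad_y = 2*2*-1.2863 - 8 = -13.1452
Step 2: Gradient step.
x_raw = -3.7539 - 0.02*-19.5078 = -3.3637
y_raw = -1.2863 - 0.02*-13.1452 = -1.0234
Step 3: Project onto [-1, 4].
x_proj = clip(-3.3637) = -1.0
y_proj = clip(-1.0234) = -1.0
Step 4: Evaluate f.
f(-1.0, -1.0) = 23.0


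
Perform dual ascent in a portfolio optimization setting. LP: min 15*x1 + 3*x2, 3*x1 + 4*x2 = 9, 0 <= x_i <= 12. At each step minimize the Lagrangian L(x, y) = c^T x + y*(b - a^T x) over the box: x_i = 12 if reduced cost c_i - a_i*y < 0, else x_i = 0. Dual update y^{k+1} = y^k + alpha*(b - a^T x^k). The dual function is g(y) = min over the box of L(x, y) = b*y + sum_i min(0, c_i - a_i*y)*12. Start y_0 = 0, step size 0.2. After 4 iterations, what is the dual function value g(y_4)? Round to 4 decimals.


Dual ascent for LP: min 15*x1 + 3*x2, 3*x1 + 4*x2 = 9, 0 <= x_i <= 12
Step 1: y^k = 0.0, reduced costs: (15.0, 3.0)
  x^k = (0.0, 0.0), subgradient = b - a^T x = 9.0
  y^{k+1} = 0.0 + 0.2*9.0 = 1.8
Step 2: y^k = 1.8, reduced costs: (9.6, -4.2)
  x^k = (0.0, 12.0), subgradient = b - a^T x = -39.0
  y^{k+1} = 1.8 + 0.2*-39.0 = -6.0
Step 3: y^k = -6.0, reduced costs: (33.0, 27.0)
  x^k = (0.0, 0.0), subgradient = b - a^T x = 9.0
  y^{k+1} = -6.0 + 0.2*9.0 = -4.2
Step 4: y^k = -4.2, reduced costs: (27.6, 19.8)
  x^k = (0.0, 0.0), subgradient = b - a^T x = 9.0
  y^{k+1} = -4.2 + 0.2*9.0 = -2.4
Dual objective at y_4 = -2.4: reduced costs (22.2, 12.6), box minimizer x = (0.0, 0.0)
g(y_4) = b*y + (c1 - a1*y)*x1 + (c2 - a2*y)*x2 = 9*(-2.4) + 22.2*0.0 + 12.6*0.0 = -21.6 + 0.0 + 0.0 = -21.6


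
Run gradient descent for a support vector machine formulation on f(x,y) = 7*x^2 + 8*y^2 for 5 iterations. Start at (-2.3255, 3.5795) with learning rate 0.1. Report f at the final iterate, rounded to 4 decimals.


Gradient descent on f(x,y) = 7*x^2 + 8*y^2.
Starting point: (-2.3255, 3.5795), alpha = 0.1
Step 1: grad_x = 2*7*-2.3255 = -32.557, grad_y = 2*8*3.5795 = 57.272
  x_1 = -2.3255 - 0.1*-32.557 = 0.9302
  y_1 = 3.5795 - 0.1*57.272 = -2.1477
Step 2: grad_x = 2*7*0.9302 = 13.0228, grad_y = 2*8*-2.1477 = -34.3632
  x_2 = 0.9302 - 0.1*13.0228 = -0.3721
  y_2 = -2.1477 - 0.1*-34.3632 = 1.2886
Step 3: grad_x = 2*7*-0.3721 = -5.2091, grad_y = 2*8*1.2886 = 20.6179
  x_3 = -0.3721 - 0.1*-5.2091 = 0.1488
  y_3 = 1.2886 - 0.1*20.6179 = -0.7732
Step 4: grad_x = 2*7*0.1488 = 2.0836, grad_y = 2*8*-0.7732 = -12.3708
  x_4 = 0.1488 - 0.1*2.0836 = -0.0595
  y_4 = -0.7732 - 0.1*-12.3708 = 0.4639
Step 5: grad_x = 2*7*-0.0595 = -0.8335, grad_y = 2*8*0.4639 = 7.4225
  x_5 = -0.0595 - 0.1*-0.8335 = 0.0238
  y_5 = 0.4639 - 0.1*7.4225 = -0.2783
f(0.0238, -0.2783) = 7*0.0238^2 + 8*(-0.2783)^2 = 0.6238


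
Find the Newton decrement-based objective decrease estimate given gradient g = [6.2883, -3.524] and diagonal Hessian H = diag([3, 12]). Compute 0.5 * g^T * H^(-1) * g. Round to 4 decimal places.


Step 1: H is diagonal, so H^(-1) * g = [2.0961, -0.2937].
Step 2: g^T H^(-1) g = sum_i g_i^2 / H_ii
  = (6.2883)^2/3 + (-3.524)^2/12
  = 13.1809 + 1.0349 = 14.2158
Step 3: Objective decrease = 0.5 * g^T H^(-1) g = 7.1079


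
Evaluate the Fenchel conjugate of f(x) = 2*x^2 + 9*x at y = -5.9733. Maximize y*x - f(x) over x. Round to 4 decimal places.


f*(y) = sup_x {y*x - a*x^2 - b*x} = sup_x {(y-b)*x - a*x^2}
FOC: (y - b) - 2a*x = 0 => x* = (y - b)/(2a)
x* = (-5.9733 - 9)/(2*2) = -3.7433
f*(-5.9733) = (y-b)^2/(4a) = (-5.9733 - 9)^2/(4*2)
= 224.1997/8 = 28.025


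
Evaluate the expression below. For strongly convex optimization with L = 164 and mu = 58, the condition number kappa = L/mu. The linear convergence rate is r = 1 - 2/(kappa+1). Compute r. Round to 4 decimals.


Step 1: Compute the condition number.
kappa = L/mu = 164/58 = 2.8276
Step 2: Compute the convergence rate.
r = 1 - 2/(kappa + 1) = 1 - 2*mu/(L + mu) = (L - mu)/(L + mu) = 106/222 = 0.4775


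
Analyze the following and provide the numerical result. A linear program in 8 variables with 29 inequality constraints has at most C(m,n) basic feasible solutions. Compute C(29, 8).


Each vertex corresponds to some choice of n active constraints out of m, so the number of vertices is at most C(m, n) = m! / (n!(m-n)!).
m = 29, n = 8
Numerator: 29 * 28 * 27 * 26 * 25 * 24 * 23 * 22
Denominator: 8! = 40320
C(29, 8) = 4292145


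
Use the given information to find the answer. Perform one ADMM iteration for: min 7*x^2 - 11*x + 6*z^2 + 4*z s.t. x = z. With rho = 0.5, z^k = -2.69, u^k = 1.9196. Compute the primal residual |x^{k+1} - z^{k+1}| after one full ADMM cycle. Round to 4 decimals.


ADMM iteration with rho = 0.5, z^k = -2.69, u^k = 1.9196
Step 1: x-update.
Minimize 7*x^2 - 11*x + (0.5/2)*(x + 2.69 + 1.9196)^2
FOC: (2*7 + 0.5)*x = 11 + 0.5*(-2.69 - 1.9196)
x^{k+1} = 0.5997
Step 2: z-update.
Minimize 6*z^2 + 4*z + (0.5/2)*(0.5997 - z + 1.9196)^2
FOC: (2*6 + 0.5)*z = -4 + 0.5*(0.5997 + 1.9196)
z^{k+1} = -0.2192
Step 3: u-update.
u^{k+1} = 1.9196 + 0.5997 + 0.2192 = 2.7385
Step 4: Primal residual = |0.5997 + 0.2192| = 0.8189


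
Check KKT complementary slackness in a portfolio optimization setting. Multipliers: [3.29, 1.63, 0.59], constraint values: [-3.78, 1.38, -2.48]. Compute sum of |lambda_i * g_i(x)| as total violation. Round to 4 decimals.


KKT complementary slackness check:
lambda_1 * g_1 = 3.29 * -3.78 = -12.4362
lambda_2 * g_2 = 1.63 * 1.38 = 2.2494
lambda_3 * g_3 = 0.59 * -2.48 = -1.4632
Total violation = 12.4362 + 2.2494 + 1.4632 = 16.1488


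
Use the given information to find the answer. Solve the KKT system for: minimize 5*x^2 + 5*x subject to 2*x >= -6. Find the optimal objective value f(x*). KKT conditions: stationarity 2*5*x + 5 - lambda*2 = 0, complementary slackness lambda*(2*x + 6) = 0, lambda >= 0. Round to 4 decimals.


Step 1: Try lambda = 0 (constraint inactive).
Stationarity: 2*5*x + 5 = 0
x* = -5/(2*5) = -0.5
Check constraint: 2*-0.5 = -1.0 >= -6 -- satisfied.
Step 2: Compute optimal value.
f(x*) = 5*(-0.5)^2 + 5*(-0.5) = -1.25


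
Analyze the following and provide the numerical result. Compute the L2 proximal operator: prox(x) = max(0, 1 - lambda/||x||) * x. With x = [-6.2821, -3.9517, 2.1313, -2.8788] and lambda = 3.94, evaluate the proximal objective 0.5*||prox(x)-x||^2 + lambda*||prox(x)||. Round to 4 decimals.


Step 1: Compute ||x||.
||x|| = 8.2408
Step 2: Compute scaling factor.
scale = max(0, 1 - 3.94/8.2408) = 0.5219
Step 3: prox(x) = [-3.2786, -2.0624, 1.1123, -1.5024]
||prox(x)|| = 4.3008
Step 4: Proximal objective.
0.5*||prox-x||^2 = 7.7618
lambda*||prox|| = 16.9452
Total = 24.7069


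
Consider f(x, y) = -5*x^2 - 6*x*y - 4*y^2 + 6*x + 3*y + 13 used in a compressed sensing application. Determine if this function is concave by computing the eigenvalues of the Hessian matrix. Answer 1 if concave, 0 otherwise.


The Hessian of f(x,y) = -5*x^2 - 6*x*y - 4*y^2 + 6*x + 3*y + 13 is:
H = [[-10, -6], [-6, -8]]
Trace = -10 - 8 = -18
Determinant = -10*-8 - (-6)^2 = 44
Discriminant = (-18)^2 - 4*44 = 148.0
Eigenvalues: lambda_1 = -15.0828, lambda_2 = -2.9172
The function is concave.

1


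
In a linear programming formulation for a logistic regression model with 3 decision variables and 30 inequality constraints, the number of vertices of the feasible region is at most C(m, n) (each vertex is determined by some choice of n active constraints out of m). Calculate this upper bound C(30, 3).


Each vertex corresponds to some choice of n active constraints out of m, so the number of vertices is at most C(m, n) = m! / (n!(m-n)!).
m = 30, n = 3
Numerator: 30 * 29 * 28
Denominator: 3! = 6
C(30, 3) = 4060


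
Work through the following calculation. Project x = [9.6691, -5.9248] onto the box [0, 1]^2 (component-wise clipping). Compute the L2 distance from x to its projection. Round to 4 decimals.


Project each component onto [0, 1].
clip(9.6691) = 1.0, clip(-5.9248) = 0.0
Projection = [1.0, 0.0]
Squared diffs: [75.1533, 35.1033]
Distance = sqrt(110.2566) = 10.5003


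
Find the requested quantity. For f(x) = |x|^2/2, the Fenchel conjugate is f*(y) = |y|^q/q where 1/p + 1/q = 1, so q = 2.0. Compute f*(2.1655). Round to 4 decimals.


The conjugate exponent q satisfies 1/p + 1/q = 1.
p = 2, so q = 2/(2 - 1) = 2.0
|y|^q = 2.1655^2.0 = 4.6894
f*(2.1655) = 4.6894 / 2.0 = 2.3447


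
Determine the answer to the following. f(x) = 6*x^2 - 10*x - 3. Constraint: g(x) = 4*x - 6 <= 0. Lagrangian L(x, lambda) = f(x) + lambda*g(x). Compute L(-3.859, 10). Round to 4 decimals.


Step 1: Evaluate f(x).
f(-3.859) = 6*(-3.859)^2 - 10*(-3.859) - 3 = 124.9413
Step 2: Evaluate g(x).
g(-3.859) = 4*-3.859 - 6 = -21.436
Step 3: Compute Lagrangian.
L = 124.9413 + 10*-21.436 = -89.4187


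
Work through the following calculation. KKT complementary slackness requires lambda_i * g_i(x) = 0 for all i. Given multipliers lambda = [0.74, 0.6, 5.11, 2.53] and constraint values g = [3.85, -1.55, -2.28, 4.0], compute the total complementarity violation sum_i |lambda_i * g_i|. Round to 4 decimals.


KKT complementary slackness check:
lambda_1 * g_1 = 0.74 * 3.85 = 2.849
lambda_2 * g_2 = 0.6 * -1.55 = -0.93
lambda_3 * g_3 = 5.11 * -2.28 = -11.6508
lambda_4 * g_4 = 2.53 * 4.0 = 10.12
Total violation = 2.849 + 0.93 + 11.6508 + 10.12 = 25.5498


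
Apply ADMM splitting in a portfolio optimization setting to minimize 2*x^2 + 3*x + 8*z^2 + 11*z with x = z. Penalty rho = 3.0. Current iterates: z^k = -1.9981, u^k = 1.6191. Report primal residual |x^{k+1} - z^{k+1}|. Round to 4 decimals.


ADMM iteration with rho = 3.0, z^k = -1.9981, u^k = 1.6191
Step 1: x-update.
Minimize 2*x^2 + 3*x + (3.0/2)*(x + 1.9981 + 1.6191)^2
FOC: (2*2 + 3.0)*x = -3 + 3.0*(-1.9981 - 1.6191)
x^{k+1} = -1.9788
Step 2: z-update.
Minimize 8*z^2 + 11*z + (3.0/2)*(-1.9788 - z + 1.6191)^2
FOC: (2*8 + 3.0)*z = -11 + 3.0*(-1.9788 + 1.6191)
z^{k+1} = -0.6357
Step 3: u-update.
u^{k+1} = 1.6191 - 1.9788 + 0.6357 = 0.276
Step 4: Primal residual = |-1.9788 + 0.6357| = 1.3431


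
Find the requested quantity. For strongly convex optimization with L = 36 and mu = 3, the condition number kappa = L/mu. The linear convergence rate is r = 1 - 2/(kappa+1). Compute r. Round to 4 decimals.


Step 1: Compute the condition number.
kappa = L/mu = 36/3 = 12.0
Step 2: Compute the convergence rate.
r = 1 - 2/(kappa + 1) = 1 - 2*mu/(L + mu) = (L - mu)/(L + mu) = 33/39 = 0.8462


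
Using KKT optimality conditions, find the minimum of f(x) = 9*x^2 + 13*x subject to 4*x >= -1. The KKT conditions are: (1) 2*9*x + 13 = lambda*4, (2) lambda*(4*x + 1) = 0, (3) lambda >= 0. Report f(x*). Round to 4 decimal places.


Step 1: Try lambda = 0 (constraint inactive).
x_unc = -13/(2*9) = -0.7222
Check: 4*-0.7222 = -2.8888 < -1 -- violated!
Step 2: Constraint must be active: 4*x = -1
x* = -1/4 = -0.25
lambda = (2*9*(-0.25) + 13)/4 = 2.125
Step 3: Compute optimal value.
f(x*) = 9*(-0.25)^2 + 13*(-0.25) = -2.6875


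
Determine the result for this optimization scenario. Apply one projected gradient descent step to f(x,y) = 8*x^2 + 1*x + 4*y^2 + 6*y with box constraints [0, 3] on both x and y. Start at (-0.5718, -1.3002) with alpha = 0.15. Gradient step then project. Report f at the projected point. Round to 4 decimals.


Step 1: Compute gradient at (-0.5718, -1.3002).
grad_x = 2*8*-0.5718 + 1 = -8.1488
grad_y = 2*4*-1.3002 + 6 = -4.4016
Step 2: Gradient step.
x_raw = -0.5718 - 0.15*-8.1488 = 0.6505
y_raw = -1.3002 - 0.15*-4.4016 = -0.64
Step 3: Project onto [0, 3].
x_proj = clip(0.6505) = 0.6505
y_proj = clip(-0.64) = 0.0
Step 4: Evaluate f.
f(0.6505, 0.0) = 4.0359


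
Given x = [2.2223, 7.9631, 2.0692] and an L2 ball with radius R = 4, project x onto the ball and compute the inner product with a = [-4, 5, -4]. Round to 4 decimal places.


Step 1: Compute ||x|| (intermediates to 6 decimals).
||x|| = sqrt(2.2223^2 + 7.9631^2 + 2.0692^2) = 8.522392
Step 2: Project.
Since ||x|| > R, scale = R/||x|| = 4/8.522392 = 0.469352, proj(x) = scale * x
proj(x) = [1.043041, 3.737497, 0.971183]
Step 3: Dot product.
a^T * proj(x) = -4*1.043041 + 5*3.737497 - 4*0.971183 = 10.6306


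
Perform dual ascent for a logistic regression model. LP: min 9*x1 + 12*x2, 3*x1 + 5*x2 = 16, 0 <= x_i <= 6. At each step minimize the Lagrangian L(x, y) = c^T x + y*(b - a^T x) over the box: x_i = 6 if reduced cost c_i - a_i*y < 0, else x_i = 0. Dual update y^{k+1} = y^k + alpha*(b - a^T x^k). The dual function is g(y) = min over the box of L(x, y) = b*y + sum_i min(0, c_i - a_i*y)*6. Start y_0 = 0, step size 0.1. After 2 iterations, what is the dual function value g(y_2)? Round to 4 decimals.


Dual ascent for LP: min 9*x1 + 12*x2, 3*x1 + 5*x2 = 16, 0 <= x_i <= 6
Step 1: y^k = 0.0, reduced costs: (9.0, 12.0)
  x^k = (0.0, 0.0), subgradient = b - a^T x = 16.0
  y^{k+1} = 0.0 + 0.1*16.0 = 1.6
Step 2: y^k = 1.6, reduced costs: (4.2, 4.0)
  x^k = (0.0, 0.0), subgradient = b - a^T x = 16.0
  y^{k+1} = 1.6 + 0.1*16.0 = 3.2
Dual objective at y_2 = 3.2: reduced costs (-0.6, -4.0), box minimizer x = (6.0, 6.0)
g(y_2) = b*y + (c1 - a1*y)*x1 + (c2 - a2*y)*x2 = 16*3.2 + (-0.6)*6.0 + (-4.0)*6.0 = 51.2 - 3.6 - 24.0 = 23.6


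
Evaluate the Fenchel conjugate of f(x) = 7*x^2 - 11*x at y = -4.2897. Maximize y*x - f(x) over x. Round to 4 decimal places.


f*(y) = sup_x {y*x - a*x^2 - b*x} = sup_x {(y-b)*x - a*x^2}
FOC: (y - b) - 2a*x = 0 => x* = (y - b)/(2a)
x* = (-4.2897 + 11)/(2*7) = 0.4793
f*(-4.2897) = (y-b)^2/(4a) = (-4.2897 + 11)^2/(4*7)
= 45.0281/28 = 1.6081


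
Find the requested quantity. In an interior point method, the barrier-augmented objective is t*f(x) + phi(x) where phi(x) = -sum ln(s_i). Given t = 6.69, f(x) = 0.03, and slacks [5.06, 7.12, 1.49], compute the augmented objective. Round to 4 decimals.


Step 1: Compute log-barrier.
ln values: [1.6214, 1.9629, 0.3988]
phi = -(1.6214 + 1.9629 + 0.3988) = -3.9831
Step 2: Compute augmented objective.
t*f(x) = 6.69*0.03 = 0.2007
Total = 0.2007 - 3.9831 = -3.7824
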